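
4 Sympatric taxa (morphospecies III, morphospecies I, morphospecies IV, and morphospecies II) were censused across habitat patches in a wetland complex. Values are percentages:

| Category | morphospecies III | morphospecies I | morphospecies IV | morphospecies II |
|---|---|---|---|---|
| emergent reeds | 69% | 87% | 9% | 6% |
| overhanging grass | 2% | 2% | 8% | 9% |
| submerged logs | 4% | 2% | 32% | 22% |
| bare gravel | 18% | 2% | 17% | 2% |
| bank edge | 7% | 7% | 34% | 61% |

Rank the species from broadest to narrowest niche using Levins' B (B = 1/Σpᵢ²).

Convert percentages to proportions (divide by 100).
Σp_IIIᵢ² = 0.69² + 0.02² + 0.04² + 0.18² + 0.07² = 0.4761 + 0.0004 + 0.0016 + 0.0324 + 0.0049 = 0.5154
B_III = 1 / 0.5154 = 1.9402
Σp_Iᵢ² = 0.87² + 0.02² + 0.02² + 0.02² + 0.07² = 0.7569 + 0.0004 + 0.0004 + 0.0004 + 0.0049 = 0.7630
B_I = 1 / 0.7630 = 1.3106
Σp_IVᵢ² = 0.09² + 0.08² + 0.32² + 0.17² + 0.34² = 0.0081 + 0.0064 + 0.1024 + 0.0289 + 0.1156 = 0.2614
B_IV = 1 / 0.2614 = 3.8256
Σp_IIᵢ² = 0.06² + 0.09² + 0.22² + 0.02² + 0.61² = 0.0036 + 0.0081 + 0.0484 + 0.0004 + 0.3721 = 0.4326
B_II = 1 / 0.4326 = 2.3116
Ranking by B (broadest → narrowest): morphospecies IV (3.83) > morphospecies II (2.31) > morphospecies III (1.94) > morphospecies I (1.31)

morphospecies IV > morphospecies II > morphospecies III > morphospecies I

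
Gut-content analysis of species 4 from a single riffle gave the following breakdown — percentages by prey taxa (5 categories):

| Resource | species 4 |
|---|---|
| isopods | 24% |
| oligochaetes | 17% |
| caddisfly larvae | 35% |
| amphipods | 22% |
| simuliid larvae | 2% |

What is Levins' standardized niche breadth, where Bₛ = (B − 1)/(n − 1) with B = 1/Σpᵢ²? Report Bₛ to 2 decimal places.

Convert percentages to proportions (divide by 100).
Σpᵢ² = 0.24² + 0.17² + 0.35² + 0.22² + 0.02² = 0.0576 + 0.0289 + 0.1225 + 0.0484 + 0.0004 = 0.2578
B = 1 / 0.2578 = 3.8790
Bₛ = (B − 1)/(n − 1) = (3.8790 − 1)/(5 − 1) = 2.8790/4 = 0.7198

0.72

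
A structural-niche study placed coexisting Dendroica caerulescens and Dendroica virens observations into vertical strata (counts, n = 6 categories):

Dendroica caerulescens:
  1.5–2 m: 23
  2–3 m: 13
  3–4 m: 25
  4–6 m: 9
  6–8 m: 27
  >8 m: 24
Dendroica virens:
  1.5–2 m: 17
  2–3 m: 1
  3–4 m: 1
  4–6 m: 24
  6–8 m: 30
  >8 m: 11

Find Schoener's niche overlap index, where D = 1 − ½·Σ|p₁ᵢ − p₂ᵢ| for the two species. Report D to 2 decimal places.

Proportions for Dendroica caerulescens (n=121): 23/121=0.1901, 13/121=0.1074, 25/121=0.2066, 9/121=0.0744, 27/121=0.2231, 24/121=0.1983
Proportions for Dendroica virens (n=84): 17/84=0.2024, 1/84=0.0119, 1/84=0.0119, 24/84=0.2857, 30/84=0.3571, 11/84=0.1310
Σ|p₁ᵢ − p₂ᵢ| = 0.0123 + 0.0955 + 0.1947 + 0.2113 + 0.1340 + 0.0673 = 0.7151
D = 1 − ½ × 0.7151 = 1 − 0.35755 = 0.64245

0.64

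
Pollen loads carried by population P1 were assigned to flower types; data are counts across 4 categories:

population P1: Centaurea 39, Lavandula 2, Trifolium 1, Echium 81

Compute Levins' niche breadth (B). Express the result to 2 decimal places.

1.87

Proportions for population P1 (n=123): 39/123=0.3171, 2/123=0.0163, 1/123=0.0081, 81/123=0.6585
Σpᵢ² = 0.3171² + 0.0163² + 0.0081² + 0.6585² = 0.100552 + 0.000266 + 0.000066 + 0.433622 = 0.534506
B = 1 / 0.534506 = 1.8709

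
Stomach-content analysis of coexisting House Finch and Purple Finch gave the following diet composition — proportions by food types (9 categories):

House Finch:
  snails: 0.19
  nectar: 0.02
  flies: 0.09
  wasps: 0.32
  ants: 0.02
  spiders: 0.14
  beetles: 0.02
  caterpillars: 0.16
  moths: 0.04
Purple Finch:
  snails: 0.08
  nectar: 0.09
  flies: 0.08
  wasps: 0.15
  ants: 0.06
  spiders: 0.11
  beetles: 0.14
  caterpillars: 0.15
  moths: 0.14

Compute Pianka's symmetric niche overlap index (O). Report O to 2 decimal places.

0.79

Σ p₁ᵢp₂ᵢ = 0.0152 + 0.0018 + 0.0072 + 0.0480 + 0.0012 + 0.0154 + 0.0028 + 0.0240 + 0.0056 = 0.1212
Σp_1ᵢ² = 0.19² + 0.02² + 0.09² + 0.32² + 0.02² + 0.14² + 0.02² + 0.16² + 0.04² = 0.0361 + 0.0004 + 0.0081 + 0.1024 + 0.0004 + 0.0196 + 0.0004 + 0.0256 + 0.0016 = 0.1946
Σp_2ᵢ² = 0.08² + 0.09² + 0.08² + 0.15² + 0.06² + 0.11² + 0.14² + 0.15² + 0.14² = 0.0064 + 0.0081 + 0.0064 + 0.0225 + 0.0036 + 0.0121 + 0.0196 + 0.0225 + 0.0196 = 0.1208
O = 0.1212 / √(0.1946 × 0.1208) = 0.1212 / 0.15332 = 0.7905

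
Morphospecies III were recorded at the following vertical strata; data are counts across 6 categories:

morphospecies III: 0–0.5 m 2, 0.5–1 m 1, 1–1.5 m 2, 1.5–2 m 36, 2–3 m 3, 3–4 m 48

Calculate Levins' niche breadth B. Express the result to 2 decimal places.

2.34

Proportions for morphospecies III (n=92): 2/92=0.0217, 1/92=0.0109, 2/92=0.0217, 36/92=0.3913, 3/92=0.0326, 48/92=0.5217
Σpᵢ² = 0.0217² + 0.0109² + 0.0217² + 0.3913² + 0.0326² + 0.5217² = 0.000471 + 0.000119 + 0.000471 + 0.153116 + 0.001063 + 0.272171 = 0.427411
B = 1 / 0.427411 = 2.3397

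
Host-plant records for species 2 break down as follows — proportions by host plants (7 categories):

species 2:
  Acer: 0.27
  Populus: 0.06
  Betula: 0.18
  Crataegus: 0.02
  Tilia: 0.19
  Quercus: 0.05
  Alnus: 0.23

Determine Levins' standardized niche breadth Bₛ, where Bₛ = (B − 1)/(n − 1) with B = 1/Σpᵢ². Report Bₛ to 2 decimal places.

0.66

Σpᵢ² = 0.27² + 0.06² + 0.18² + 0.02² + 0.19² + 0.05² + 0.23² = 0.0729 + 0.0036 + 0.0324 + 0.0004 + 0.0361 + 0.0025 + 0.0529 = 0.2008
B = 1 / 0.2008 = 4.9801
Bₛ = (B − 1)/(n − 1) = (4.9801 − 1)/(7 − 1) = 3.9801/6 = 0.6634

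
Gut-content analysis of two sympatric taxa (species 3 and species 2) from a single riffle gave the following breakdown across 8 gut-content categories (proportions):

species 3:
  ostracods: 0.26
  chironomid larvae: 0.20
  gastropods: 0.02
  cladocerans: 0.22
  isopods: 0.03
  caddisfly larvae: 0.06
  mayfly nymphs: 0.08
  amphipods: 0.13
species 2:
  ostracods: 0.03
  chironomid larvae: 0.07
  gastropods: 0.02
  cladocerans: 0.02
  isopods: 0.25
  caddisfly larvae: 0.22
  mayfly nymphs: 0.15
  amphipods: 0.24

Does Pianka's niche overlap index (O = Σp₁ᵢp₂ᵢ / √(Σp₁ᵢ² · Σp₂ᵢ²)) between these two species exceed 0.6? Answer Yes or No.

No

Σ p₁ᵢp₂ᵢ = 0.0078 + 0.0140 + 0.0004 + 0.0044 + 0.0075 + 0.0132 + 0.0120 + 0.0312 = 0.0905
Σp_1ᵢ² = 0.26² + 0.20² + 0.02² + 0.22² + 0.03² + 0.06² + 0.08² + 0.13² = 0.0676 + 0.0400 + 0.0004 + 0.0484 + 0.0009 + 0.0036 + 0.0064 + 0.0169 = 0.1842
Σp_2ᵢ² = 0.03² + 0.07² + 0.02² + 0.02² + 0.25² + 0.22² + 0.15² + 0.24² = 0.0009 + 0.0049 + 0.0004 + 0.0004 + 0.0625 + 0.0484 + 0.0225 + 0.0576 = 0.1976
O = 0.0905 / √(0.1842 × 0.1976) = 0.0905 / 0.19078 = 0.4744
O = 0.4744 < 0.6 → No.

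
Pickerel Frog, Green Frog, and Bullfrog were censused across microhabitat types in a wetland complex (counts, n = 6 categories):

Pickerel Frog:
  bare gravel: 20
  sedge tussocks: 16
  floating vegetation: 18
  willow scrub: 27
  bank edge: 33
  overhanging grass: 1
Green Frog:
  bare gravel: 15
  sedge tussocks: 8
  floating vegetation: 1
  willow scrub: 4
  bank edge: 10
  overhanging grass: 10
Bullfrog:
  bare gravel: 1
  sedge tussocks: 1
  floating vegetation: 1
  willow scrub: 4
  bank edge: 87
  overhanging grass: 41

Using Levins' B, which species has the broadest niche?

Pickerel Frog

Proportions for Pickerel Frog (n=115): 20/115=0.1739, 16/115=0.1391, 18/115=0.1565, 27/115=0.2348, 33/115=0.2870, 1/115=0.0087
Proportions for Green Frog (n=48): 15/48=0.3125, 8/48=0.1667, 1/48=0.0208, 4/48=0.0833, 10/48=0.2083, 10/48=0.2083
Proportions for Bullfrog (n=135): 1/135=0.0074, 1/135=0.0074, 1/135=0.0074, 4/135=0.0296, 87/135=0.6444, 41/135=0.3037
Σp_Pickᵢ² = 0.1739² + 0.1391² + 0.1565² + 0.2348² + 0.2870² + 0.0087² = 0.030241 + 0.019349 + 0.024492 + 0.055131 + 0.082369 + 0.000076 = 0.211658
B_Pick = 1 / 0.211658 = 4.7246
Σp_Greeᵢ² = 0.3125² + 0.1667² + 0.0208² + 0.0833² + 0.2083² + 0.2083² = 0.097656 + 0.027789 + 0.000433 + 0.006939 + 0.043389 + 0.043389 = 0.219595
B_Gree = 1 / 0.219595 = 4.5538
Σp_Bullᵢ² = 0.0074² + 0.0074² + 0.0074² + 0.0296² + 0.6444² + 0.3037² = 0.000055 + 0.000055 + 0.000055 + 0.000876 + 0.415251 + 0.092234 = 0.508526
B_Bull = 1 / 0.508526 = 1.9665
Highest B → broadest niche (most generalist): Pickerel Frog (B = 4.72).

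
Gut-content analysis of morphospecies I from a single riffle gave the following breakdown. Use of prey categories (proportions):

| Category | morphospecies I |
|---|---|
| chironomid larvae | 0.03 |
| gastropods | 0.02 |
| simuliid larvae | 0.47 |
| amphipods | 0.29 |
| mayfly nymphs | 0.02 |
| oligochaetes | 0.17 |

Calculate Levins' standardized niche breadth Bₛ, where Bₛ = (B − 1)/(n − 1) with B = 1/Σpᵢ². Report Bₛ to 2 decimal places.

0.40

Σpᵢ² = 0.03² + 0.02² + 0.47² + 0.29² + 0.02² + 0.17² = 0.0009 + 0.0004 + 0.2209 + 0.0841 + 0.0004 + 0.0289 = 0.3356
B = 1 / 0.3356 = 2.9797
Bₛ = (B − 1)/(n − 1) = (2.9797 − 1)/(6 − 1) = 1.9797/5 = 0.3959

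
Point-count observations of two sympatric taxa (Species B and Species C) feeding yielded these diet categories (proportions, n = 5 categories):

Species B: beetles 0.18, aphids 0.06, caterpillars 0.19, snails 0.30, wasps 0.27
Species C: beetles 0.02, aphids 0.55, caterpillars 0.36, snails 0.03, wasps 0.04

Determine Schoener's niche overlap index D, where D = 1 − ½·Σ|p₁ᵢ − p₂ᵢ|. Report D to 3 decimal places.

Σ|p₁ᵢ − p₂ᵢ| = 0.16 + 0.49 + 0.17 + 0.27 + 0.23 = 1.32
D = 1 − ½ × 1.32 = 1 − 0.660 = 0.34000

0.340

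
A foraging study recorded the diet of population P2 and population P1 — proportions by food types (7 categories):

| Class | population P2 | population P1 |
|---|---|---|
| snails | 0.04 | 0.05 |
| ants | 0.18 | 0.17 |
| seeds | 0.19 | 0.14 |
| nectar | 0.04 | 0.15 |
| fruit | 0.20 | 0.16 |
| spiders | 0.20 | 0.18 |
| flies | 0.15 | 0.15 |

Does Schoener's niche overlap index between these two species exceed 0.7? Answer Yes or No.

Σ|p₁ᵢ − p₂ᵢ| = 0.01 + 0.01 + 0.05 + 0.11 + 0.04 + 0.02 + 0.00 = 0.24
D = 1 − ½ × 0.24 = 1 − 0.120 = 0.8800
D = 0.8800 > 0.7 → Yes.

Yes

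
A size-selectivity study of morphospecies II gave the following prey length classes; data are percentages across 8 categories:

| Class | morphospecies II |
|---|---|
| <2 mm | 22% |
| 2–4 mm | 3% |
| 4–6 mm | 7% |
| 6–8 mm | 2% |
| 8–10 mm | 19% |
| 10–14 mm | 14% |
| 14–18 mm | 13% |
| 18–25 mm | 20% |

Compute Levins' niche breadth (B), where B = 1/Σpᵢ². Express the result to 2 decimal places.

5.98

Convert percentages to proportions (divide by 100).
Σpᵢ² = 0.22² + 0.03² + 0.07² + 0.02² + 0.19² + 0.14² + 0.13² + 0.20² = 0.0484 + 0.0009 + 0.0049 + 0.0004 + 0.0361 + 0.0196 + 0.0169 + 0.0400 = 0.1672
B = 1 / 0.1672 = 5.9809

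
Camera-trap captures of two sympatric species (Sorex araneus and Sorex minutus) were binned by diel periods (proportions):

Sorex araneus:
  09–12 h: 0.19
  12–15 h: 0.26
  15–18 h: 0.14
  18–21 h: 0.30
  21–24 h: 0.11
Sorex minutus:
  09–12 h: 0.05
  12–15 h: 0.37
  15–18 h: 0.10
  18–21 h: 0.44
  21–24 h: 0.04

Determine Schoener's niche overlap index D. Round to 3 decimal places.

Σ|p₁ᵢ − p₂ᵢ| = 0.14 + 0.11 + 0.04 + 0.14 + 0.07 = 0.50
D = 1 − ½ × 0.50 = 1 − 0.250 = 0.75000

0.750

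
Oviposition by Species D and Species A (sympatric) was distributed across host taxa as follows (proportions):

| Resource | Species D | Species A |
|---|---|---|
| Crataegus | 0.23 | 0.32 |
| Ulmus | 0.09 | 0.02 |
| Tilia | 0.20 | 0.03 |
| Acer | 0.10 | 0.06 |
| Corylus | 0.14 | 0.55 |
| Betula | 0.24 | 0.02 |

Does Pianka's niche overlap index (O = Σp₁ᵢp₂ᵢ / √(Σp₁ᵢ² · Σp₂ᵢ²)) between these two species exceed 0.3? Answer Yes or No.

Yes

Σ p₁ᵢp₂ᵢ = 0.0736 + 0.0018 + 0.0060 + 0.0060 + 0.0770 + 0.0048 = 0.1692
Σp_1ᵢ² = 0.23² + 0.09² + 0.20² + 0.10² + 0.14² + 0.24² = 0.0529 + 0.0081 + 0.0400 + 0.0100 + 0.0196 + 0.0576 = 0.1882
Σp_2ᵢ² = 0.32² + 0.02² + 0.03² + 0.06² + 0.55² + 0.02² = 0.1024 + 0.0004 + 0.0009 + 0.0036 + 0.3025 + 0.0004 = 0.4102
O = 0.1692 / √(0.1882 × 0.4102) = 0.1692 / 0.27785 = 0.6090
O = 0.6090 > 0.3 → Yes.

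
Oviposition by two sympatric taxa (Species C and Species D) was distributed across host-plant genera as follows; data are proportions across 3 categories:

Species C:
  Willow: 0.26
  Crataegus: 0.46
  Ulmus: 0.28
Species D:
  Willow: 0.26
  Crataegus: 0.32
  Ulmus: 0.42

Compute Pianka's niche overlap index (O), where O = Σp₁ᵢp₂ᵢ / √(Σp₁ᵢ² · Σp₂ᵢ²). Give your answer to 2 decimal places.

Σ p₁ᵢp₂ᵢ = 0.0676 + 0.1472 + 0.1176 = 0.3324
Σp_1ᵢ² = 0.26² + 0.46² + 0.28² = 0.0676 + 0.2116 + 0.0784 = 0.3576
Σp_2ᵢ² = 0.26² + 0.32² + 0.42² = 0.0676 + 0.1024 + 0.1764 = 0.3464
O = 0.3324 / √(0.3576 × 0.3464) = 0.3324 / 0.35196 = 0.9444

0.94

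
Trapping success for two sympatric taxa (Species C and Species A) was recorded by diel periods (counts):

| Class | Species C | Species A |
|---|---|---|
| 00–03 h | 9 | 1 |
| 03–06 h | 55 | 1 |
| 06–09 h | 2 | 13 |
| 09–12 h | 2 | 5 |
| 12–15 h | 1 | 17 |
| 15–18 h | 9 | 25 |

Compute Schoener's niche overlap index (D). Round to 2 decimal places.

0.21

Proportions for Species C (n=78): 9/78=0.1154, 55/78=0.7051, 2/78=0.0256, 2/78=0.0256, 1/78=0.0128, 9/78=0.1154
Proportions for Species A (n=62): 1/62=0.0161, 1/62=0.0161, 13/62=0.2097, 5/62=0.0806, 17/62=0.2742, 25/62=0.4032
Σ|p₁ᵢ − p₂ᵢ| = 0.0993 + 0.6890 + 0.1841 + 0.0550 + 0.2614 + 0.2878 = 1.5766
D = 1 − ½ × 1.5766 = 1 − 0.78830 = 0.21170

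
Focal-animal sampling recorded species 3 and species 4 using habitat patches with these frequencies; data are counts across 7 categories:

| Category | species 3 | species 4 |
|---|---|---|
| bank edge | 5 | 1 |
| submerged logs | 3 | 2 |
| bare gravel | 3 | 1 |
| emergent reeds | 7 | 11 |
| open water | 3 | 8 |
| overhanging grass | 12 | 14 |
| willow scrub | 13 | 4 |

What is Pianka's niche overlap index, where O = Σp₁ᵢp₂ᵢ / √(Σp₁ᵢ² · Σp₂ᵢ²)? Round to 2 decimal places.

Proportions for species 3 (n=46): 5/46=0.1087, 3/46=0.0652, 3/46=0.0652, 7/46=0.1522, 3/46=0.0652, 12/46=0.2609, 13/46=0.2826
Proportions for species 4 (n=41): 1/41=0.0244, 2/41=0.0488, 1/41=0.0244, 11/41=0.2683, 8/41=0.1951, 14/41=0.3415, 4/41=0.0976
Σ p₁ᵢp₂ᵢ = 0.002652 + 0.003182 + 0.001591 + 0.040835 + 0.012721 + 0.089097 + 0.027582 = 0.177660
Σp_1ᵢ² = 0.1087² + 0.0652² + 0.0652² + 0.1522² + 0.0652² + 0.2609² + 0.2826² = 0.011816 + 0.004251 + 0.004251 + 0.023165 + 0.004251 + 0.068069 + 0.079863 = 0.195666
Σp_2ᵢ² = 0.0244² + 0.0488² + 0.0244² + 0.2683² + 0.1951² + 0.3415² + 0.0976² = 0.000595 + 0.002381 + 0.000595 + 0.071985 + 0.038064 + 0.116622 + 0.009526 = 0.239768
O = 0.177660 / √(0.195666 × 0.239768) = 0.177660 / 0.2165974 = 0.8202

0.82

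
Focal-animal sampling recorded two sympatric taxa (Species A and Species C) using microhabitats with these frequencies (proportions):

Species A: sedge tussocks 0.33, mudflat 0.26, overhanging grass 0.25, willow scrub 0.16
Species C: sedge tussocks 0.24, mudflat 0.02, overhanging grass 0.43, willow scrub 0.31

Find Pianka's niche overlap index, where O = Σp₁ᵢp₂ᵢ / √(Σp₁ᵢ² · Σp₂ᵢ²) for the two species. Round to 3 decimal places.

0.806

Σ p₁ᵢp₂ᵢ = 0.0792 + 0.0052 + 0.1075 + 0.0496 = 0.2415
Σp_1ᵢ² = 0.33² + 0.26² + 0.25² + 0.16² = 0.1089 + 0.0676 + 0.0625 + 0.0256 = 0.2646
Σp_2ᵢ² = 0.24² + 0.02² + 0.43² + 0.31² = 0.0576 + 0.0004 + 0.1849 + 0.0961 = 0.3390
O = 0.2415 / √(0.2646 × 0.3390) = 0.2415 / 0.299499 = 0.80635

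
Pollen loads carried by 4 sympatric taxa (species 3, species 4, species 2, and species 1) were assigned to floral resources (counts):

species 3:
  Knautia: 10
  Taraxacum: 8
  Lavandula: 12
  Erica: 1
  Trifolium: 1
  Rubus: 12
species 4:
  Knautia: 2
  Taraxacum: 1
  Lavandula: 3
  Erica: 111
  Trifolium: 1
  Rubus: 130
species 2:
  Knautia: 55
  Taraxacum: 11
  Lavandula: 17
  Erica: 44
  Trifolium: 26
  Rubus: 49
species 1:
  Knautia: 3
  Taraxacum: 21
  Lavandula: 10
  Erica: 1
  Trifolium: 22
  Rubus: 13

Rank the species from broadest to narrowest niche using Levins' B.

Proportions for species 3 (n=44): 10/44=0.2273, 8/44=0.1818, 12/44=0.2727, 1/44=0.0227, 1/44=0.0227, 12/44=0.2727
Proportions for species 4 (n=248): 2/248=0.0081, 1/248=0.0040, 3/248=0.0121, 111/248=0.4476, 1/248=0.0040, 130/248=0.5242
Proportions for species 2 (n=202): 55/202=0.2723, 11/202=0.0545, 17/202=0.0842, 44/202=0.2178, 26/202=0.1287, 49/202=0.2426
Proportions for species 1 (n=70): 3/70=0.0429, 21/70=0.3000, 10/70=0.1429, 1/70=0.0143, 22/70=0.3143, 13/70=0.1857
Σp_3ᵢ² = 0.2273² + 0.1818² + 0.2727² + 0.0227² + 0.0227² + 0.2727² = 0.051665 + 0.033051 + 0.074365 + 0.000515 + 0.000515 + 0.074365 = 0.234476
B_3 = 1 / 0.234476 = 4.2648
Σp_4ᵢ² = 0.0081² + 0.0040² + 0.0121² + 0.4476² + 0.0040² + 0.5242² = 0.000066 + 0.000016 + 0.000146 + 0.200346 + 0.000016 + 0.274786 = 0.475376
B_4 = 1 / 0.475376 = 2.1036
Σp_2ᵢ² = 0.2723² + 0.0545² + 0.0842² + 0.2178² + 0.1287² + 0.2426² = 0.074147 + 0.002970 + 0.007090 + 0.047437 + 0.016564 + 0.058855 = 0.207063
B_2 = 1 / 0.207063 = 4.8294
Σp_1ᵢ² = 0.0429² + 0.3000² + 0.1429² + 0.0143² + 0.3143² + 0.1857² = 0.001840 + 0.090000 + 0.020420 + 0.000204 + 0.098784 + 0.034484 = 0.245732
B_1 = 1 / 0.245732 = 4.0695
Ranking by B (broadest → narrowest): species 2 (4.83) > species 3 (4.26) > species 1 (4.07) > species 4 (2.10)

species 2 > species 3 > species 1 > species 4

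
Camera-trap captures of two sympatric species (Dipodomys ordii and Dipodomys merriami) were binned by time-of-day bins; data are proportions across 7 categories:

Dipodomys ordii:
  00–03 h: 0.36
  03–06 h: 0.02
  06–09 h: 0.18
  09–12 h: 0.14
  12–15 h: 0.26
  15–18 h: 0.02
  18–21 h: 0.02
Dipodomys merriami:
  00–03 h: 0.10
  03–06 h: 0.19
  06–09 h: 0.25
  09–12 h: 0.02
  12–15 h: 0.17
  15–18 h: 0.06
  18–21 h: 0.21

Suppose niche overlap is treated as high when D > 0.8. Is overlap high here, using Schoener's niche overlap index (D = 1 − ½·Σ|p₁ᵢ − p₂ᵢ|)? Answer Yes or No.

Σ|p₁ᵢ − p₂ᵢ| = 0.26 + 0.17 + 0.07 + 0.12 + 0.09 + 0.04 + 0.19 = 0.94
D = 1 − ½ × 0.94 = 1 − 0.470 = 0.5300
D = 0.5300 < 0.8 → No.

No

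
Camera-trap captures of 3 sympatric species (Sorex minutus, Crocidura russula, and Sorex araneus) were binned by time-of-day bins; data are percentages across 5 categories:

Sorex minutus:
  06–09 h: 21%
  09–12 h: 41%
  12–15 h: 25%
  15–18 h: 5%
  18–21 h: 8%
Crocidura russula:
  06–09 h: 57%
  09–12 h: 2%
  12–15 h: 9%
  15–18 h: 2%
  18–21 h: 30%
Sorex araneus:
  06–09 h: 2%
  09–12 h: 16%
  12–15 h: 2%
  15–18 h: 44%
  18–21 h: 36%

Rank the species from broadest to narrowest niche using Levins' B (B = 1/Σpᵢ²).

Convert percentages to proportions (divide by 100).
Σp_minuᵢ² = 0.21² + 0.41² + 0.25² + 0.05² + 0.08² = 0.0441 + 0.1681 + 0.0625 + 0.0025 + 0.0064 = 0.2836
B_minu = 1 / 0.2836 = 3.5261
Σp_russᵢ² = 0.57² + 0.02² + 0.09² + 0.02² + 0.30² = 0.3249 + 0.0004 + 0.0081 + 0.0004 + 0.0900 = 0.4238
B_russ = 1 / 0.4238 = 2.3596
Σp_aranᵢ² = 0.02² + 0.16² + 0.02² + 0.44² + 0.36² = 0.0004 + 0.0256 + 0.0004 + 0.1936 + 0.1296 = 0.3496
B_aran = 1 / 0.3496 = 2.8604
Ranking by B (broadest → narrowest): Sorex minutus (3.53) > Sorex araneus (2.86) > Crocidura russula (2.36)

Sorex minutus > Sorex araneus > Crocidura russula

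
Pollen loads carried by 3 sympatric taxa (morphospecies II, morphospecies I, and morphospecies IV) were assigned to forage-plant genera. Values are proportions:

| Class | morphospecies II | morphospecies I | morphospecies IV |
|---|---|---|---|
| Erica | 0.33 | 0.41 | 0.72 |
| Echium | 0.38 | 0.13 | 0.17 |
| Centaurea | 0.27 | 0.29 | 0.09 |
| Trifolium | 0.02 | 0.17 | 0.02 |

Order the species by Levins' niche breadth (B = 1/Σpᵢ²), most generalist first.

morphospecies I > morphospecies II > morphospecies IV

Σp_IIᵢ² = 0.33² + 0.38² + 0.27² + 0.02² = 0.1089 + 0.1444 + 0.0729 + 0.0004 = 0.3266
B_II = 1 / 0.3266 = 3.0618
Σp_Iᵢ² = 0.41² + 0.13² + 0.29² + 0.17² = 0.1681 + 0.0169 + 0.0841 + 0.0289 = 0.2980
B_I = 1 / 0.2980 = 3.3557
Σp_IVᵢ² = 0.72² + 0.17² + 0.09² + 0.02² = 0.5184 + 0.0289 + 0.0081 + 0.0004 = 0.5558
B_IV = 1 / 0.5558 = 1.7992
Ranking by B (broadest → narrowest): morphospecies I (3.36) > morphospecies II (3.06) > morphospecies IV (1.80)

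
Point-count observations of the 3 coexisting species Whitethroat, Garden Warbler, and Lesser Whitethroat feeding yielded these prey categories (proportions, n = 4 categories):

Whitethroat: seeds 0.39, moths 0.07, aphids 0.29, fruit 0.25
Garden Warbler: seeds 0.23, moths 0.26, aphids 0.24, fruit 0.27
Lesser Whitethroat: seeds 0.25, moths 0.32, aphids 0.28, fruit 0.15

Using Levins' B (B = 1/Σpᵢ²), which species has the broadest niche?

Σp_Whitᵢ² = 0.39² + 0.07² + 0.29² + 0.25² = 0.1521 + 0.0049 + 0.0841 + 0.0625 = 0.3036
B_Whit = 1 / 0.3036 = 3.2938
Σp_Gardᵢ² = 0.23² + 0.26² + 0.24² + 0.27² = 0.0529 + 0.0676 + 0.0576 + 0.0729 = 0.2510
B_Gard = 1 / 0.2510 = 3.9841
Σp_Lessᵢ² = 0.25² + 0.32² + 0.28² + 0.15² = 0.0625 + 0.1024 + 0.0784 + 0.0225 = 0.2658
B_Less = 1 / 0.2658 = 3.7622
Highest B → broadest niche (most generalist): Garden Warbler (B = 3.98).

Garden Warbler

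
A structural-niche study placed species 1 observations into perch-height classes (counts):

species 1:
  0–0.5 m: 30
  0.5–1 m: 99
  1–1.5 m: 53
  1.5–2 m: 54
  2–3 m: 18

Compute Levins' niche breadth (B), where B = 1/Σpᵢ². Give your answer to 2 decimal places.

Proportions for species 1 (n=254): 30/254=0.1181, 99/254=0.3898, 53/254=0.2087, 54/254=0.2126, 18/254=0.0709
Σpᵢ² = 0.1181² + 0.3898² + 0.2087² + 0.2126² + 0.0709² = 0.013948 + 0.151944 + 0.043556 + 0.045199 + 0.005027 = 0.259674
B = 1 / 0.259674 = 3.8510

3.85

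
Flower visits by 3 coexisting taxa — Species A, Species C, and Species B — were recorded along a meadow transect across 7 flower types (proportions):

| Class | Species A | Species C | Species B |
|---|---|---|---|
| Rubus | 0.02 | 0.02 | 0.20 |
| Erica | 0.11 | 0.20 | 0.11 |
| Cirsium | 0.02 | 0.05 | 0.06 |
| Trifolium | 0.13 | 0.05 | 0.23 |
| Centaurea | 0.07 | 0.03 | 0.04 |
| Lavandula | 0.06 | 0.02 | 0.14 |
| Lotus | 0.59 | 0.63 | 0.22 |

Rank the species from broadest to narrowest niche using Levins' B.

Σp_Aᵢ² = 0.02² + 0.11² + 0.02² + 0.13² + 0.07² + 0.06² + 0.59² = 0.0004 + 0.0121 + 0.0004 + 0.0169 + 0.0049 + 0.0036 + 0.3481 = 0.3864
B_A = 1 / 0.3864 = 2.5880
Σp_Cᵢ² = 0.02² + 0.20² + 0.05² + 0.05² + 0.03² + 0.02² + 0.63² = 0.0004 + 0.0400 + 0.0025 + 0.0025 + 0.0009 + 0.0004 + 0.3969 = 0.4436
B_C = 1 / 0.4436 = 2.2543
Σp_Bᵢ² = 0.20² + 0.11² + 0.06² + 0.23² + 0.04² + 0.14² + 0.22² = 0.0400 + 0.0121 + 0.0036 + 0.0529 + 0.0016 + 0.0196 + 0.0484 = 0.1782
B_B = 1 / 0.1782 = 5.6117
Ranking by B (broadest → narrowest): Species B (5.61) > Species A (2.59) > Species C (2.25)

Species B > Species A > Species C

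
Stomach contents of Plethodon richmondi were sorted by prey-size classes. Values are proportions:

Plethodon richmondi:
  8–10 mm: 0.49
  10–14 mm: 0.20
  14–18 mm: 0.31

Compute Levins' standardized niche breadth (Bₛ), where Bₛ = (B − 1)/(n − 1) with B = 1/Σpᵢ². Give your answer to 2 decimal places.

0.83

Σpᵢ² = 0.49² + 0.20² + 0.31² = 0.2401 + 0.0400 + 0.0961 = 0.3762
B = 1 / 0.3762 = 2.6582
Bₛ = (B − 1)/(n − 1) = (2.6582 − 1)/(3 − 1) = 1.6582/2 = 0.8291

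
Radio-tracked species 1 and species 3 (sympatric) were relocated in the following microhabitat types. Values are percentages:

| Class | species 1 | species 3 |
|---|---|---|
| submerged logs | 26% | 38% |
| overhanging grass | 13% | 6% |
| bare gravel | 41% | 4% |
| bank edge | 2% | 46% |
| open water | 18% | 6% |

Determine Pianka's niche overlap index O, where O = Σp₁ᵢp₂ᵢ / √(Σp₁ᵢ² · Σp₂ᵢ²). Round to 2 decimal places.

0.44

Convert percentages to proportions (divide by 100).
Σ p₁ᵢp₂ᵢ = 0.0988 + 0.0078 + 0.0164 + 0.0092 + 0.0108 = 0.1430
Σp_1ᵢ² = 0.26² + 0.13² + 0.41² + 0.02² + 0.18² = 0.0676 + 0.0169 + 0.1681 + 0.0004 + 0.0324 = 0.2854
Σp_2ᵢ² = 0.38² + 0.06² + 0.04² + 0.46² + 0.06² = 0.1444 + 0.0036 + 0.0016 + 0.2116 + 0.0036 = 0.3648
O = 0.1430 / √(0.2854 × 0.3648) = 0.1430 / 0.32267 = 0.4432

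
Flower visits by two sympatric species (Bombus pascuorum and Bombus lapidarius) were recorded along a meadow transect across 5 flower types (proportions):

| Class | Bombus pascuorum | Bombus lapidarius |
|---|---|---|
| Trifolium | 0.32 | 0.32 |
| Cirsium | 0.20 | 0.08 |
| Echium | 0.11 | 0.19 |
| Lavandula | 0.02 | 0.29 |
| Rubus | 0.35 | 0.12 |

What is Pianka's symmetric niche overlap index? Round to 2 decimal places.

0.72

Σ p₁ᵢp₂ᵢ = 0.1024 + 0.0160 + 0.0209 + 0.0058 + 0.0420 = 0.1871
Σp_1ᵢ² = 0.32² + 0.20² + 0.11² + 0.02² + 0.35² = 0.1024 + 0.0400 + 0.0121 + 0.0004 + 0.1225 = 0.2774
Σp_2ᵢ² = 0.32² + 0.08² + 0.19² + 0.29² + 0.12² = 0.1024 + 0.0064 + 0.0361 + 0.0841 + 0.0144 = 0.2434
O = 0.1871 / √(0.2774 × 0.2434) = 0.1871 / 0.25984 = 0.7201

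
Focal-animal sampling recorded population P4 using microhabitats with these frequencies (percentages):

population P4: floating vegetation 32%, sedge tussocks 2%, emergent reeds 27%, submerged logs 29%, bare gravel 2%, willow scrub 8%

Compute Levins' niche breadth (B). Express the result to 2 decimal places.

Convert percentages to proportions (divide by 100).
Σpᵢ² = 0.32² + 0.02² + 0.27² + 0.29² + 0.02² + 0.08² = 0.1024 + 0.0004 + 0.0729 + 0.0841 + 0.0004 + 0.0064 = 0.2666
B = 1 / 0.2666 = 3.7509

3.75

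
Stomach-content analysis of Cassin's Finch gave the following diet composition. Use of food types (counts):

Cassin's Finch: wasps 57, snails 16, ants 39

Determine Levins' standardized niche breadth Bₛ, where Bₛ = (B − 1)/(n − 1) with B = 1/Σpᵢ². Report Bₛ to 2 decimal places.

0.75

Proportions for Cassin's Finch (n=112): 57/112=0.5089, 16/112=0.1429, 39/112=0.3482
Σpᵢ² = 0.5089² + 0.1429² + 0.3482² = 0.258979 + 0.020420 + 0.121243 = 0.400642
B = 1 / 0.400642 = 2.4960
Bₛ = (B − 1)/(n − 1) = (2.4960 − 1)/(3 − 1) = 1.4960/2 = 0.7480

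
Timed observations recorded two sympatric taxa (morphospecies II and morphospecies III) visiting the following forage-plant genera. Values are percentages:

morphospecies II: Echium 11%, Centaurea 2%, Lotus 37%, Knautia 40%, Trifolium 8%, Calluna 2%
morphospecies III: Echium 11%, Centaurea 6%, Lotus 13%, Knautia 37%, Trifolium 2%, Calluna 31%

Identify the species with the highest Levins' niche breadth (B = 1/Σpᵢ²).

morphospecies III

Convert percentages to proportions (divide by 100).
Σp_IIᵢ² = 0.11² + 0.02² + 0.37² + 0.40² + 0.08² + 0.02² = 0.0121 + 0.0004 + 0.1369 + 0.1600 + 0.0064 + 0.0004 = 0.3162
B_II = 1 / 0.3162 = 3.1626
Σp_IIIᵢ² = 0.11² + 0.06² + 0.13² + 0.37² + 0.02² + 0.31² = 0.0121 + 0.0036 + 0.0169 + 0.1369 + 0.0004 + 0.0961 = 0.2660
B_III = 1 / 0.2660 = 3.7594
Highest B → broadest niche (most generalist): morphospecies III (B = 3.76).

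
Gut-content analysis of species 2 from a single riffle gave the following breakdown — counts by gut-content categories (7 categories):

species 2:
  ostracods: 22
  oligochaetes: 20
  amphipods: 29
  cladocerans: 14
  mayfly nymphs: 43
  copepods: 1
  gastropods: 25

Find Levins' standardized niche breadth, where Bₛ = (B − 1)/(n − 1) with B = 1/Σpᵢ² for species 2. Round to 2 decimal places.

Proportions for species 2 (n=154): 22/154=0.1429, 20/154=0.1299, 29/154=0.1883, 14/154=0.0909, 43/154=0.2792, 1/154=0.0065, 25/154=0.1623
Σpᵢ² = 0.1429² + 0.1299² + 0.1883² + 0.0909² + 0.2792² + 0.0065² + 0.1623² = 0.020420 + 0.016874 + 0.035457 + 0.008263 + 0.077953 + 0.000042 + 0.026341 = 0.185350
B = 1 / 0.185350 = 5.3952
Bₛ = (B − 1)/(n − 1) = (5.3952 − 1)/(7 − 1) = 4.3952/6 = 0.7325

0.73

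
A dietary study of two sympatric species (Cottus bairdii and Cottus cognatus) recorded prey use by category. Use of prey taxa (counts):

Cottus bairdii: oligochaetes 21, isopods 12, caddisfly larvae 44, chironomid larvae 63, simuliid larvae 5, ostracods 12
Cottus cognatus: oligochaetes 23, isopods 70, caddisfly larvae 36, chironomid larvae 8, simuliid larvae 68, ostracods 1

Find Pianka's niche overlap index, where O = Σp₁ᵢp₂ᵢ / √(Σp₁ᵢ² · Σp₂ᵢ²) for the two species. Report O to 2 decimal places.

Proportions for Cottus bairdii (n=157): 21/157=0.1338, 12/157=0.0764, 44/157=0.2803, 63/157=0.4013, 5/157=0.0318, 12/157=0.0764
Proportions for Cottus cognatus (n=206): 23/206=0.1117, 70/206=0.3398, 36/206=0.1748, 8/206=0.0388, 68/206=0.3301, 1/206=0.0049
Σ p₁ᵢp₂ᵢ = 0.014945 + 0.025961 + 0.048996 + 0.015570 + 0.010497 + 0.000374 = 0.116343
Σp_1ᵢ² = 0.1338² + 0.0764² + 0.2803² + 0.4013² + 0.0318² + 0.0764² = 0.017902 + 0.005837 + 0.078568 + 0.161042 + 0.001011 + 0.005837 = 0.270197
Σp_2ᵢ² = 0.1117² + 0.3398² + 0.1748² + 0.0388² + 0.3301² + 0.0049² = 0.012477 + 0.115464 + 0.030555 + 0.001505 + 0.108966 + 0.000024 = 0.268991
O = 0.116343 / √(0.270197 × 0.268991) = 0.116343 / 0.2695933 = 0.4316

0.43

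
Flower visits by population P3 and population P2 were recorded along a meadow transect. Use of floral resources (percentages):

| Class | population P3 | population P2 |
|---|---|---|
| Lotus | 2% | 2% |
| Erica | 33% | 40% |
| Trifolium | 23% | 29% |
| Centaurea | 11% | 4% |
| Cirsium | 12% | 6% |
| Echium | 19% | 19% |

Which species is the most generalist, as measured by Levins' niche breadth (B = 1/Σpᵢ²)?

population P3

Convert percentages to proportions (divide by 100).
Σp_P3ᵢ² = 0.02² + 0.33² + 0.23² + 0.11² + 0.12² + 0.19² = 0.0004 + 0.1089 + 0.0529 + 0.0121 + 0.0144 + 0.0361 = 0.2248
B_P3 = 1 / 0.2248 = 4.4484
Σp_P2ᵢ² = 0.02² + 0.40² + 0.29² + 0.04² + 0.06² + 0.19² = 0.0004 + 0.1600 + 0.0841 + 0.0016 + 0.0036 + 0.0361 = 0.2858
B_P2 = 1 / 0.2858 = 3.4990
Highest B → broadest niche (most generalist): population P3 (B = 4.45).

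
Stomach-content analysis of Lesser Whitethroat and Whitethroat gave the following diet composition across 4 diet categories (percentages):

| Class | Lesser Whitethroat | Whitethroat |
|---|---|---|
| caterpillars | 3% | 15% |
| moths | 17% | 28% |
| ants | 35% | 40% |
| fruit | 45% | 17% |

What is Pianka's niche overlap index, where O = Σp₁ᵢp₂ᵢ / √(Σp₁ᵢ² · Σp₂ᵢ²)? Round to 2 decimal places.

Convert percentages to proportions (divide by 100).
Σ p₁ᵢp₂ᵢ = 0.0045 + 0.0476 + 0.1400 + 0.0765 = 0.2686
Σp_1ᵢ² = 0.03² + 0.17² + 0.35² + 0.45² = 0.0009 + 0.0289 + 0.1225 + 0.2025 = 0.3548
Σp_2ᵢ² = 0.15² + 0.28² + 0.40² + 0.17² = 0.0225 + 0.0784 + 0.1600 + 0.0289 = 0.2898
O = 0.2686 / √(0.3548 × 0.2898) = 0.2686 / 0.32066 = 0.8376

0.84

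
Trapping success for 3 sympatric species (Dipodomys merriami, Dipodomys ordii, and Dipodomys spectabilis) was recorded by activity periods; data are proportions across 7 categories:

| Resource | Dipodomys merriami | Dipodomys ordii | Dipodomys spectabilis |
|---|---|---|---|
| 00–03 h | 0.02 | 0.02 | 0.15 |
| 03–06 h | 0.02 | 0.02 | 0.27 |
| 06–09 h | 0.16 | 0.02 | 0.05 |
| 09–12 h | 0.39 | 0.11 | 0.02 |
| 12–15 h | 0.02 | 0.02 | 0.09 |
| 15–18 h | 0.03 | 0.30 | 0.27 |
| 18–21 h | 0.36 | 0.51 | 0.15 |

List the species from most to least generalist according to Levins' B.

Dipodomys spectabilis > Dipodomys merriami > Dipodomys ordii

Σp_merrᵢ² = 0.02² + 0.02² + 0.16² + 0.39² + 0.02² + 0.03² + 0.36² = 0.0004 + 0.0004 + 0.0256 + 0.1521 + 0.0004 + 0.0009 + 0.1296 = 0.3094
B_merr = 1 / 0.3094 = 3.2321
Σp_ordiᵢ² = 0.02² + 0.02² + 0.02² + 0.11² + 0.02² + 0.30² + 0.51² = 0.0004 + 0.0004 + 0.0004 + 0.0121 + 0.0004 + 0.0900 + 0.2601 = 0.3638
B_ordi = 1 / 0.3638 = 2.7488
Σp_specᵢ² = 0.15² + 0.27² + 0.05² + 0.02² + 0.09² + 0.27² + 0.15² = 0.0225 + 0.0729 + 0.0025 + 0.0004 + 0.0081 + 0.0729 + 0.0225 = 0.2018
B_spec = 1 / 0.2018 = 4.9554
Ranking by B (broadest → narrowest): Dipodomys spectabilis (4.96) > Dipodomys merriami (3.23) > Dipodomys ordii (2.75)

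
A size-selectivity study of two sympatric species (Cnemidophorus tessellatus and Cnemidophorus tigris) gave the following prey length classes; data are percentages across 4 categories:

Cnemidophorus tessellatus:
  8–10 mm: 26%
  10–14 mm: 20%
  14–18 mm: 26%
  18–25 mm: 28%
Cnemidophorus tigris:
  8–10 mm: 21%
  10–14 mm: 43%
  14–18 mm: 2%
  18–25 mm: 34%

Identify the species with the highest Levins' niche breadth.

Cnemidophorus tessellatus

Convert percentages to proportions (divide by 100).
Σp_tessᵢ² = 0.26² + 0.20² + 0.26² + 0.28² = 0.0676 + 0.0400 + 0.0676 + 0.0784 = 0.2536
B_tess = 1 / 0.2536 = 3.9432
Σp_tigrᵢ² = 0.21² + 0.43² + 0.02² + 0.34² = 0.0441 + 0.1849 + 0.0004 + 0.1156 = 0.3450
B_tigr = 1 / 0.3450 = 2.8986
Highest B → broadest niche (most generalist): Cnemidophorus tessellatus (B = 3.94).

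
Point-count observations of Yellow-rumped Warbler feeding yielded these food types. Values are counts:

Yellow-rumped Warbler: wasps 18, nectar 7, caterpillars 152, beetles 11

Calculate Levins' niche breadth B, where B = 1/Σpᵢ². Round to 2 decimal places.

1.50

Proportions for Yellow-rumped Warbler (n=188): 18/188=0.0957, 7/188=0.0372, 152/188=0.8085, 11/188=0.0585
Σpᵢ² = 0.0957² + 0.0372² + 0.8085² + 0.0585² = 0.009158 + 0.001384 + 0.653672 + 0.003422 = 0.667636
B = 1 / 0.667636 = 1.4978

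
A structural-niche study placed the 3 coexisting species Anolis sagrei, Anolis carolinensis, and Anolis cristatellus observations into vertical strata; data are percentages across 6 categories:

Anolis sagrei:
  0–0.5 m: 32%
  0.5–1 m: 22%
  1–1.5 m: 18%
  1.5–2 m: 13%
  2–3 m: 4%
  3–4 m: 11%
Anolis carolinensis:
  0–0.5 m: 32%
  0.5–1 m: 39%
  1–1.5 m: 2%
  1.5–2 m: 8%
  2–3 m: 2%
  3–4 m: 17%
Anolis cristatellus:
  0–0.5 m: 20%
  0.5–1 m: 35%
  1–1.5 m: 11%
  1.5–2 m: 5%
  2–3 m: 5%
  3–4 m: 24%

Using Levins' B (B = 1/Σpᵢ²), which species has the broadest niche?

Anolis sagrei

Convert percentages to proportions (divide by 100).
Σp_sagrᵢ² = 0.32² + 0.22² + 0.18² + 0.13² + 0.04² + 0.11² = 0.1024 + 0.0484 + 0.0324 + 0.0169 + 0.0016 + 0.0121 = 0.2138
B_sagr = 1 / 0.2138 = 4.6773
Σp_caroᵢ² = 0.32² + 0.39² + 0.02² + 0.08² + 0.02² + 0.17² = 0.1024 + 0.1521 + 0.0004 + 0.0064 + 0.0004 + 0.0289 = 0.2906
B_caro = 1 / 0.2906 = 3.4412
Σp_crisᵢ² = 0.20² + 0.35² + 0.11² + 0.05² + 0.05² + 0.24² = 0.0400 + 0.1225 + 0.0121 + 0.0025 + 0.0025 + 0.0576 = 0.2372
B_cris = 1 / 0.2372 = 4.2159
Highest B → broadest niche (most generalist): Anolis sagrei (B = 4.68).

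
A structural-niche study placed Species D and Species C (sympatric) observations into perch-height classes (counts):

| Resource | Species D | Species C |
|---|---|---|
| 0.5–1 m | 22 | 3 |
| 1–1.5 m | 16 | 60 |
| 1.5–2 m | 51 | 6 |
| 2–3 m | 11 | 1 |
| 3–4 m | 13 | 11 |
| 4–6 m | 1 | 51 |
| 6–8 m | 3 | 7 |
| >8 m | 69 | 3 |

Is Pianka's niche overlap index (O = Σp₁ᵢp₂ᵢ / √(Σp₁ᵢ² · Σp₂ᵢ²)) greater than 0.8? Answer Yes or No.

Proportions for Species D (n=186): 22/186=0.1183, 16/186=0.0860, 51/186=0.2742, 11/186=0.0591, 13/186=0.0699, 1/186=0.0054, 3/186=0.0161, 69/186=0.3710
Proportions for Species C (n=142): 3/142=0.0211, 60/142=0.4225, 6/142=0.0423, 1/142=0.0070, 11/142=0.0775, 51/142=0.3592, 7/142=0.0493, 3/142=0.0211
Σ p₁ᵢp₂ᵢ = 0.002496 + 0.036335 + 0.011599 + 0.000414 + 0.005417 + 0.001940 + 0.000794 + 0.007828 = 0.066823
Σp_1ᵢ² = 0.1183² + 0.0860² + 0.2742² + 0.0591² + 0.0699² + 0.0054² + 0.0161² + 0.3710² = 0.013995 + 0.007396 + 0.075186 + 0.003493 + 0.004886 + 0.000029 + 0.000259 + 0.137641 = 0.242885
Σp_2ᵢ² = 0.0211² + 0.4225² + 0.0423² + 0.0070² + 0.0775² + 0.3592² + 0.0493² + 0.0211² = 0.000445 + 0.178506 + 0.001789 + 0.000049 + 0.006006 + 0.129025 + 0.002430 + 0.000445 = 0.318695
O = 0.066823 / √(0.242885 × 0.318695) = 0.066823 / 0.2782198 = 0.2402
O = 0.2402 < 0.8 → No.

No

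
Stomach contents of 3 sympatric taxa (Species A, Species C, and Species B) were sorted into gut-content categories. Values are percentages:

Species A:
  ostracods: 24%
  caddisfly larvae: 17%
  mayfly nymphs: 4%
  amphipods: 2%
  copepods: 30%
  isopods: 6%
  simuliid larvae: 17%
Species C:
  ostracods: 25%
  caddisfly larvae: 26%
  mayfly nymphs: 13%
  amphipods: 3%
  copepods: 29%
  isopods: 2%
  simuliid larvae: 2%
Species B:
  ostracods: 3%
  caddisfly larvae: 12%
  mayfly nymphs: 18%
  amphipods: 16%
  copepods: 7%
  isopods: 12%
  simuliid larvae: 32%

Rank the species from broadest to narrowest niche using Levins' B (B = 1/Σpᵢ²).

Convert percentages to proportions (divide by 100).
Σp_Aᵢ² = 0.24² + 0.17² + 0.04² + 0.02² + 0.30² + 0.06² + 0.17² = 0.0576 + 0.0289 + 0.0016 + 0.0004 + 0.0900 + 0.0036 + 0.0289 = 0.2110
B_A = 1 / 0.2110 = 4.7393
Σp_Cᵢ² = 0.25² + 0.26² + 0.13² + 0.03² + 0.29² + 0.02² + 0.02² = 0.0625 + 0.0676 + 0.0169 + 0.0009 + 0.0841 + 0.0004 + 0.0004 = 0.2328
B_C = 1 / 0.2328 = 4.2955
Σp_Bᵢ² = 0.03² + 0.12² + 0.18² + 0.16² + 0.07² + 0.12² + 0.32² = 0.0009 + 0.0144 + 0.0324 + 0.0256 + 0.0049 + 0.0144 + 0.1024 = 0.1950
B_B = 1 / 0.1950 = 5.1282
Ranking by B (broadest → narrowest): Species B (5.13) > Species A (4.74) > Species C (4.30)

Species B > Species A > Species C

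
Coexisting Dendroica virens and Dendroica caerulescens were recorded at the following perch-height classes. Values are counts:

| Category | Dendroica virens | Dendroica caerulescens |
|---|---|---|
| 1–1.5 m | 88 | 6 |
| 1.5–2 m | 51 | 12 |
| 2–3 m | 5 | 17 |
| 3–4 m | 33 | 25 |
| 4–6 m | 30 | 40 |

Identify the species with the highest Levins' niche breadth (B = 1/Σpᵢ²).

Dendroica caerulescens

Proportions for Dendroica virens (n=207): 88/207=0.4251, 51/207=0.2464, 5/207=0.0242, 33/207=0.1594, 30/207=0.1449
Proportions for Dendroica caerulescens (n=100): 6/100=0.0600, 12/100=0.1200, 17/100=0.1700, 25/100=0.2500, 40/100=0.4000
Σp_vireᵢ² = 0.4251² + 0.2464² + 0.0242² + 0.1594² + 0.1449² = 0.180710 + 0.060713 + 0.000586 + 0.025408 + 0.020996 = 0.288413
B_vire = 1 / 0.288413 = 3.4673
Σp_caerᵢ² = 0.0600² + 0.1200² + 0.1700² + 0.2500² + 0.4000² = 0.003600 + 0.014400 + 0.028900 + 0.062500 + 0.160000 = 0.269400
B_caer = 1 / 0.269400 = 3.7120
Highest B → broadest niche (most generalist): Dendroica caerulescens (B = 3.71).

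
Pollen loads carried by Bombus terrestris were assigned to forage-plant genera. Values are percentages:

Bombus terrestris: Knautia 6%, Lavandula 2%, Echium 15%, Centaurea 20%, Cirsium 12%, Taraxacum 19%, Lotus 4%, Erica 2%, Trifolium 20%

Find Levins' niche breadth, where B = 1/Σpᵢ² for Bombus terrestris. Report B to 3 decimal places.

Convert percentages to proportions (divide by 100).
Σpᵢ² = 0.06² + 0.02² + 0.15² + 0.20² + 0.12² + 0.19² + 0.04² + 0.02² + 0.20² = 0.0036 + 0.0004 + 0.0225 + 0.0400 + 0.0144 + 0.0361 + 0.0016 + 0.0004 + 0.0400 = 0.1590
B = 1 / 0.1590 = 6.28931

6.289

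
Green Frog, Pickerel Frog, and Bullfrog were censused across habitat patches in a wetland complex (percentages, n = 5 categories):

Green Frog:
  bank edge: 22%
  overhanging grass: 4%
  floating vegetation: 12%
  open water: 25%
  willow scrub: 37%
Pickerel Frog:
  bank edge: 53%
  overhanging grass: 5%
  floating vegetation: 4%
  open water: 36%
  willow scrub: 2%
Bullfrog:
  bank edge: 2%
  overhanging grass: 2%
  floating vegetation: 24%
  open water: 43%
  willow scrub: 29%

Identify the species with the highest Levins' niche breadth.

Green Frog

Convert percentages to proportions (divide by 100).
Σp_Greeᵢ² = 0.22² + 0.04² + 0.12² + 0.25² + 0.37² = 0.0484 + 0.0016 + 0.0144 + 0.0625 + 0.1369 = 0.2638
B_Gree = 1 / 0.2638 = 3.7908
Σp_Pickᵢ² = 0.53² + 0.05² + 0.04² + 0.36² + 0.02² = 0.2809 + 0.0025 + 0.0016 + 0.1296 + 0.0004 = 0.4150
B_Pick = 1 / 0.4150 = 2.4096
Σp_Bullᵢ² = 0.02² + 0.02² + 0.24² + 0.43² + 0.29² = 0.0004 + 0.0004 + 0.0576 + 0.1849 + 0.0841 = 0.3274
B_Bull = 1 / 0.3274 = 3.0544
Highest B → broadest niche (most generalist): Green Frog (B = 3.79).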